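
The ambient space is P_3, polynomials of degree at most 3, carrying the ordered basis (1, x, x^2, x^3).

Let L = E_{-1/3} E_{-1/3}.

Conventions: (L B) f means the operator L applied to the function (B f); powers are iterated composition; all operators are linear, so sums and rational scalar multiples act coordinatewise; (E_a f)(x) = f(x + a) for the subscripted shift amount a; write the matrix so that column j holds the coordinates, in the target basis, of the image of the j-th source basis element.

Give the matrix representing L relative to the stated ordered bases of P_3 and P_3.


the matrix is [[1, -2/3, 4/9, -8/27]; [0, 1, -4/3, 4/3]; [0, 0, 1, -2]; [0, 0, 0, 1]] (rows listed top to bottom)

image of 1: 1
image of x: x - 2/3
image of x^2: x^2 - (4/3)x + 4/9
image of x^3: x^3 - 2x^2 + (4/3)x - 8/27
each image's coordinates form column j of the matrix


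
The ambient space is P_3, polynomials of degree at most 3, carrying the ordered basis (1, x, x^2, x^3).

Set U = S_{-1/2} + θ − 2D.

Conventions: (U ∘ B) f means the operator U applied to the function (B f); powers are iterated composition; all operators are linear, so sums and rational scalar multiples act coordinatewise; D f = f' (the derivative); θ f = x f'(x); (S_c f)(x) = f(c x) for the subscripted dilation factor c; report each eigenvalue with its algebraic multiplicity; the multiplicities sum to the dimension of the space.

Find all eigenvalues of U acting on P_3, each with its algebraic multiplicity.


λ = 1/2 (multiplicity 1), λ = 1 (multiplicity 1), λ = 9/4 (multiplicity 1), λ = 23/8 (multiplicity 1)

image of 1: 1
image of x: (1/2)x - 2
image of x^2: (9/4)x^2 - 4x
image of x^3: (23/8)x^3 - 6x^2
the matrix is upper triangular; its diagonal is (1, 1/2, 9/4, 23/8)
for a triangular matrix the eigenvalues are the diagonal entries, with algebraic multiplicity their repetition count


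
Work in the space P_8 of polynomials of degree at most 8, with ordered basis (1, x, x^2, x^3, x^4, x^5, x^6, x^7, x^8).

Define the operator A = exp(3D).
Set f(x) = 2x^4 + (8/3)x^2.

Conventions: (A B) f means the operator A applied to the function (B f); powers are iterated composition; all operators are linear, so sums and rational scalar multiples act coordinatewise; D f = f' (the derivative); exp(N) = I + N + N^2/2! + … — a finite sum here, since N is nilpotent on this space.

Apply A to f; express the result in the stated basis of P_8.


order-1 term: 24x^3 + 16x
order-2 term: 108x^2 + 24
order-3 term: 216x
order-4 term: 162
the series for exp(3D) f terminates at order 4
exp(3D) f = 2x^4 + 24x^3 + (332/3)x^2 + 232x + 186

g(x) = 2x^4 + 24x^3 + (332/3)x^2 + 232x + 186


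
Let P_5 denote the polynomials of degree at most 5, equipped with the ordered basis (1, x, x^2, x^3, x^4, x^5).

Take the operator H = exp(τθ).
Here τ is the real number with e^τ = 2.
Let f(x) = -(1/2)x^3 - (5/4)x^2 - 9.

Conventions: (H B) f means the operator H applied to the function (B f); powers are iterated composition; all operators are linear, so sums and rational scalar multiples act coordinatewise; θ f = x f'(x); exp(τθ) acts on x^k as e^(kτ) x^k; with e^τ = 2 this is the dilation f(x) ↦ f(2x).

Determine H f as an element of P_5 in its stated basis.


the result is g(x) = -4x^3 - 5x^2 - 9

exp(τθ) x^k = e^(kτ) x^k; with e^τ = 2 this sends x^k to 2^k x^k
x^2 ↦ 4 x^2
x^3 ↦ 8 x^3
applying this coordinatewise to f: exp(τθ) f = -4x^3 - 5x^2 - 9


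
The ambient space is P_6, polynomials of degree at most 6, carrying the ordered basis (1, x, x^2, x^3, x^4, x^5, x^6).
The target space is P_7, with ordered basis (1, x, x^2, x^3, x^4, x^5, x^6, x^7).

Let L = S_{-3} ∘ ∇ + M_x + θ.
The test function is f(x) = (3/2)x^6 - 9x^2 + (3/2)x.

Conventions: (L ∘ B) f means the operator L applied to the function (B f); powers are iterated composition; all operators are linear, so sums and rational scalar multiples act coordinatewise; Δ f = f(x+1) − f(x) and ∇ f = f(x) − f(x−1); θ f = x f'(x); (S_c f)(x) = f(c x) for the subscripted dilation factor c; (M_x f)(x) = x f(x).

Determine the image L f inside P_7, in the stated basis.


the result is g(x) = (3/2)x^7 + 9x^6 - 2187x^5 - (3645/2)x^4 - 819x^3 - 219x^2 + (57/2)x + 9

∇ f = 9x^5 - (45/2)x^4 + 30x^3 - (45/2)x^2 - 9x + 9
S_{-3} ∇ f = -2187x^5 - (3645/2)x^4 - 810x^3 - (405/2)x^2 + 27x + 9
M_x f = (3/2)x^7 - 9x^3 + (3/2)x^2
θ f = 9x^6 - 18x^2 + (3/2)x
(S_{-3} ∘ ∇ + M_x + θ) f = (3/2)x^7 + 9x^6 - 2187x^5 - (3645/2)x^4 - 819x^3 - 219x^2 + (57/2)x + 9


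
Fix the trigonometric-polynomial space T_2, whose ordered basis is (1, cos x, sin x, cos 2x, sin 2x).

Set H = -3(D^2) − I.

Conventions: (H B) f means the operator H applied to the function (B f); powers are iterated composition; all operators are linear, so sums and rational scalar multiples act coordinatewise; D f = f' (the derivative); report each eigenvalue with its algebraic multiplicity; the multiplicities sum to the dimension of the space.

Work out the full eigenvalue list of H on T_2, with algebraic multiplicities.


λ = -1 (multiplicity 1), λ = 2 (multiplicity 2), λ = 11 (multiplicity 2)

image of 1: -1
image of cos x: 2cos x
image of sin x: 2sin x
image of cos 2x: 11cos 2x
image of sin 2x: 11sin 2x
the matrix is diagonal; its diagonal is (-1, 2, 2, 11, 11)
for a triangular matrix the eigenvalues are the diagonal entries, with algebraic multiplicity their repetition count


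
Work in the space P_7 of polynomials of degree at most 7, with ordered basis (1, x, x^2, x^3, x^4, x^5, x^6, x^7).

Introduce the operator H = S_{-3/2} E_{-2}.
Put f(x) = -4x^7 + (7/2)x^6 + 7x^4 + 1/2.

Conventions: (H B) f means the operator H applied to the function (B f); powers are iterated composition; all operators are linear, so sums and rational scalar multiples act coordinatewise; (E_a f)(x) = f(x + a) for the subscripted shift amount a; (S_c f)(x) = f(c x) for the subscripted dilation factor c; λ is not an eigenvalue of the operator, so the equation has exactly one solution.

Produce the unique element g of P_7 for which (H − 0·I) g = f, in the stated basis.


the image equals g(x) = (512/2187)x^7 + (7840/2187)x^6 + (17024/729)x^5 + (186704/2187)x^4 + (418432/2187)x^3 + (192640/729)x^2 + (455168/2187)x + 316043/4374

write g with unknown coordinates in the stated basis and equate coefficients in (H − 0·I) g = f
solving from the highest basis element down gives g = (512/2187)x^7 + (7840/2187)x^6 + (17024/729)x^5 + (186704/2187)x^4 + (418432/2187)x^3 + (192640/729)x^2 + (455168/2187)x + 316043/4374
check: H g = -4x^7 + (7/2)x^6 + 7x^4 + 1/2
so H g − 0·g = -4x^7 + (7/2)x^6 + 7x^4 + 1/2 = f ✓


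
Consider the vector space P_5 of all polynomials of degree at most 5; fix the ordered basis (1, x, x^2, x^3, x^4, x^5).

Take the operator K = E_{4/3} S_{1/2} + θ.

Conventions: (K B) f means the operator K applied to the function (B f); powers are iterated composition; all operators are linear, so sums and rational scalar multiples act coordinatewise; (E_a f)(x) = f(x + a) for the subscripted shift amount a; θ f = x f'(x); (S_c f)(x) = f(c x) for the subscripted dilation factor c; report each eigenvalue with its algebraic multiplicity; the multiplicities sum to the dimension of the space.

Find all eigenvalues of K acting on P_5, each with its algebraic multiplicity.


λ = 1 (multiplicity 1), λ = 3/2 (multiplicity 1), λ = 9/4 (multiplicity 1), λ = 25/8 (multiplicity 1), λ = 65/16 (multiplicity 1), λ = 161/32 (multiplicity 1)

image of 1: 1
image of x: (3/2)x + 2/3
image of x^2: (9/4)x^2 + (2/3)x + 4/9
image of x^3: (25/8)x^3 + (1/2)x^2 + (2/3)x + 8/27
image of x^4: (65/16)x^4 + (1/3)x^3 + (2/3)x^2 + (16/27)x + 16/81
image of x^5: (161/32)x^5 + (5/24)x^4 + (5/9)x^3 + (20/27)x^2 + (40/81)x + 32/243
the matrix is upper triangular; its diagonal is (1, 3/2, 9/4, 25/8, 65/16, 161/32)
for a triangular matrix the eigenvalues are the diagonal entries, with algebraic multiplicity their repetition count


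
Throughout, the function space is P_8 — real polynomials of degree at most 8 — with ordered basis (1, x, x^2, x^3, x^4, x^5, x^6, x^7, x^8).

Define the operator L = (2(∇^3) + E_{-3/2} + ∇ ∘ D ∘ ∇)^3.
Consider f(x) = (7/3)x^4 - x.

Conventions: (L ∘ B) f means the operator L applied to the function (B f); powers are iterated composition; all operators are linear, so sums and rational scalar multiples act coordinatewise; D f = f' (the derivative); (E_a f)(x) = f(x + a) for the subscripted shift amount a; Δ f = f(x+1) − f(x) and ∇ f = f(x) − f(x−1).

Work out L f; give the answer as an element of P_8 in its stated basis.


∇ f = (28/3)x^3 - 14x^2 + (28/3)x - 10/3
∇ ∇ f = 28x^2 - 56x + 98/3
∇ ∇ ∇ f = 56x - 84
(2(∇^3)) f = 112x - 168
E_{-3/2} f = (7/3)x^4 - 14x^3 + (63/2)x^2 - (65/2)x + 213/16
∇ f = (28/3)x^3 - 14x^2 + (28/3)x - 10/3
D ∇ f = 28x^2 - 28x + 28/3
∇ D ∇ f = 56x - 56
(2(∇^3) + E_{-3/2} + ∇ ∘ D ∘ ∇) f = (7/3)x^4 - 14x^3 + (63/2)x^2 + (271/2)x - 3371/16
∇ (2(∇^3) + E_{-3/2} + ∇ ∘ D ∘ ∇) f = (28/3)x^3 - 56x^2 + (343/3)x + 263/3
∇ ∇ (2(∇^3) + E_{-3/2} + ∇ ∘ D ∘ ∇) f = 28x^2 - 140x + 539/3
∇ ∇ ∇ (2(∇^3) + E_{-3/2} + ∇ ∘ D ∘ ∇) f = 56x - 168
(2(∇^3)) (2(∇^3) + E_{-3/2} + ∇ ∘ D ∘ ∇) f = 112x - 336
E_{-3/2} (2(∇^3) + E_{-3/2} + ∇ ∘ D ∘ ∇) f = (7/3)x^4 - 28x^3 + 126x^2 - 85x - 284
∇ (2(∇^3) + E_{-3/2} + ∇ ∘ D ∘ ∇) f = (28/3)x^3 - 56x^2 + (343/3)x + 263/3
D ∇ (2(∇^3) + E_{-3/2} + ∇ ∘ D ∘ ∇) f = 28x^2 - 112x + 343/3
∇ D ∇ (2(∇^3) + E_{-3/2} + ∇ ∘ D ∘ ∇) f = 56x - 140
(2(∇^3) + E_{-3/2} + ∇ ∘ D ∘ ∇) (2(∇^3) + E_{-3/2} + ∇ ∘ D ∘ ∇) f = (7/3)x^4 - 28x^3 + 126x^2 + 83x - 760
∇ (2(∇^3) + E_{-3/2} + ∇ ∘ D ∘ ∇) (2(∇^3) + E_{-3/2} + ∇ ∘ D ∘ ∇) f = (28/3)x^3 - 98x^2 + (1036/3)x - 220/3
∇ ∇ (2(∇^3) + E_{-3/2} + ∇ ∘ D ∘ ∇) (2(∇^3) + E_{-3/2} + ∇ ∘ D ∘ ∇) f = 28x^2 - 224x + 1358/3
∇ ∇ ∇ (2(∇^3) + E_{-3/2} + ∇ ∘ D ∘ ∇) (2(∇^3) + E_{-3/2} + ∇ ∘ D ∘ ∇) f = 56x - 252
(2(∇^3)) (2(∇^3) + E_{-3/2} + ∇ ∘ D ∘ ∇) (2(∇^3) + E_{-3/2} + ∇ ∘ D ∘ ∇) f = 112x - 504
E_{-3/2} (2(∇^3) + E_{-3/2} + ∇ ∘ D ∘ ∇) (2(∇^3) + E_{-3/2} + ∇ ∘ D ∘ ∇) f = (7/3)x^4 - 42x^3 + (567/2)x^2 - (1031/2)x - 7915/16
∇ (2(∇^3) + E_{-3/2} + ∇ ∘ D ∘ ∇) (2(∇^3) + E_{-3/2} + ∇ ∘ D ∘ ∇) f = (28/3)x^3 - 98x^2 + (1036/3)x - 220/3
D ∇ (2(∇^3) + E_{-3/2} + ∇ ∘ D ∘ ∇) (2(∇^3) + E_{-3/2} + ∇ ∘ D ∘ ∇) f = 28x^2 - 196x + 1036/3
∇ D ∇ (2(∇^3) + E_{-3/2} + ∇ ∘ D ∘ ∇) (2(∇^3) + E_{-3/2} + ∇ ∘ D ∘ ∇) f = 56x - 224
(2(∇^3) + E_{-3/2} + ∇ ∘ D ∘ ∇) (2(∇^3) + E_{-3/2} + ∇ ∘ D ∘ ∇) (2(∇^3) + E_{-3/2} + ∇ ∘ D ∘ ∇) f = (7/3)x^4 - 42x^3 + (567/2)x^2 - (695/2)x - 19563/16

the result is g(x) = (7/3)x^4 - 42x^3 + (567/2)x^2 - (695/2)x - 19563/16


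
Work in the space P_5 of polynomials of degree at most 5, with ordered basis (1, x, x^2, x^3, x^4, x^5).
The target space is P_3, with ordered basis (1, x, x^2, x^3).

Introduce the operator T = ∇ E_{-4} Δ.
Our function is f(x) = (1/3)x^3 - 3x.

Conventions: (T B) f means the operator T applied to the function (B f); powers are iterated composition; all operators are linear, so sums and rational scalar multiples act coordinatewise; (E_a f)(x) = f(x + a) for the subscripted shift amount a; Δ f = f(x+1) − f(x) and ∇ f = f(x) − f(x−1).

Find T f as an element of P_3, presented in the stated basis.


Δ f = x^2 + x - 8/3
E_{-4} Δ f = x^2 - 7x + 28/3
∇ E_{-4} Δ f = 2x - 8

g(x) = 2x - 8


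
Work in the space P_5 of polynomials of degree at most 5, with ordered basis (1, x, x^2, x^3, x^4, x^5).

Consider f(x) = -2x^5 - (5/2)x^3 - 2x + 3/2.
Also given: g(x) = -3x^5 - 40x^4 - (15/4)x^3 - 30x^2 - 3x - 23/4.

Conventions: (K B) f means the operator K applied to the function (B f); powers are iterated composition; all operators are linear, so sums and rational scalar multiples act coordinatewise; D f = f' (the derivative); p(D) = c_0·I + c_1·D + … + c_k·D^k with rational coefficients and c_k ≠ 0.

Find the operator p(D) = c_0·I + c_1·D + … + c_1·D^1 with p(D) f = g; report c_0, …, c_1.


D^0 f = -2x^5 - (5/2)x^3 - 2x + 3/2
D^1 f = -10x^4 - (15/2)x^2 - 2
matching coefficients of g against c_0 f + c_1 Df + … from the top degree down determines the c_i
solution: c_0 = 3/2, c_1 = 4

p(D) = (3/2)·I + 4·D, i.e. c_0 = 3/2, c_1 = 4


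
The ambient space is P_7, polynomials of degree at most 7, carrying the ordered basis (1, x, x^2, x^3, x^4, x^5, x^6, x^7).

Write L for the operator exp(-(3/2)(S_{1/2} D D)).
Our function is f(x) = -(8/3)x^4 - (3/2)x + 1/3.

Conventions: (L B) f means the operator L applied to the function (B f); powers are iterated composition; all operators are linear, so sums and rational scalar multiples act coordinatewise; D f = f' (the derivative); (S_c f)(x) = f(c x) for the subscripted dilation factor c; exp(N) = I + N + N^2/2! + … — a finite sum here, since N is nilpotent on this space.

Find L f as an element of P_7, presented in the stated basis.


order-1 term: 12x^2
order-2 term: -18
the series for exp(-(3/2)(S_{1/2} D D)) f terminates at order 2
exp(-(3/2)(S_{1/2} D D)) f = -(8/3)x^4 + 12x^2 - (3/2)x - 53/3

g(x) = -(8/3)x^4 + 12x^2 - (3/2)x - 53/3


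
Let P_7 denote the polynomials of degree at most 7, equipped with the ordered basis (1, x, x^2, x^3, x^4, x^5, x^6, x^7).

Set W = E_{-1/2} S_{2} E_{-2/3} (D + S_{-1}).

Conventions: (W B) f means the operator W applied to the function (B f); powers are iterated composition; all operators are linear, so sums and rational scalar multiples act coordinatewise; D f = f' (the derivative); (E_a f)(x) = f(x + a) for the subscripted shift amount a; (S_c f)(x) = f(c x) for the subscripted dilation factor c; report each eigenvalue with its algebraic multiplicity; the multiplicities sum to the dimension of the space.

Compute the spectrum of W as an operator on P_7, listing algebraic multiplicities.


λ = -128 (multiplicity 1), λ = -32 (multiplicity 1), λ = -8 (multiplicity 1), λ = -2 (multiplicity 1), λ = 1 (multiplicity 1), λ = 4 (multiplicity 1), λ = 16 (multiplicity 1), λ = 64 (multiplicity 1)

image of 1: 1
image of x: -2x + 8/3
image of x^2: 4x^2 - (8/3)x - 5/9
image of x^3: -8x^3 + 32x^2 - (110/3)x + 350/27
image of x^4: 16x^4 - (64/3)x^3 - (40/3)x^2 + (800/27)x - 875/81
image of x^5: -32x^5 + (640/3)x^4 - (4400/9)x^3 + (14000/27)x^2 - (21250/81)x + 12500/243
image of x^6: 64x^6 - 128x^5 - (400/3)x^4 + (16000/27)x^3 - (17500/27)x^2 + (25000/81)x - 40625/729
image of x^7: -128x^7 + (3584/3)x^6 - (12320/3)x^5 + (196000/27)x^4 - (595000/81)x^3 + (350000/81)x^2 - (1006250/729)x + 406250/2187
the matrix is upper triangular; its diagonal is (1, -2, 4, -8, 16, -32, 64, -128)
for a triangular matrix the eigenvalues are the diagonal entries, with algebraic multiplicity their repetition count


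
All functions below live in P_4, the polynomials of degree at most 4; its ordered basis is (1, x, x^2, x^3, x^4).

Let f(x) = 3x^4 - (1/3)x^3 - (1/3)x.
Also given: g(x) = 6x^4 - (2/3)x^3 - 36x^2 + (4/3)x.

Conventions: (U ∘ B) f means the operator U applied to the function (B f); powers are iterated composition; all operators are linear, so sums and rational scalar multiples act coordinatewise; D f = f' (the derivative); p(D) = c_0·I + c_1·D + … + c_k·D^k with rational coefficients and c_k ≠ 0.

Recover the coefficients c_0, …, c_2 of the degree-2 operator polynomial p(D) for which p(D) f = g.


D^0 f = 3x^4 - (1/3)x^3 - (1/3)x
D^1 f = 12x^3 - x^2 - 1/3
D^2 f = 36x^2 - 2x
matching coefficients of g against c_0 f + c_1 Df + … from the top degree down determines the c_i
solution: c_0 = 2, c_1 = 0, c_2 = -1

p(D) = 2·I − D^2, i.e. c_0 = 2, c_1 = 0, c_2 = -1


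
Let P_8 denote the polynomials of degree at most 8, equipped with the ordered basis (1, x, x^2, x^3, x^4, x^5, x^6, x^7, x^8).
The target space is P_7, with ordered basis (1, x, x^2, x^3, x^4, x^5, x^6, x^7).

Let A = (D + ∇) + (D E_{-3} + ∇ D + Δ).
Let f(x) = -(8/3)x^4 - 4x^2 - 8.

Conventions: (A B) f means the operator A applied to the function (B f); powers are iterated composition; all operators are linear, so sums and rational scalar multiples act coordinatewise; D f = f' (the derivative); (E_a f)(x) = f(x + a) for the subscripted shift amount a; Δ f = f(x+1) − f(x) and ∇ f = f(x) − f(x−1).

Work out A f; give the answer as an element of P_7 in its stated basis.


D f = -(32/3)x^3 - 8x
∇ f = -(32/3)x^3 + 16x^2 - (56/3)x + 20/3
(D + ∇) f = -(64/3)x^3 + 16x^2 - (80/3)x + 20/3
E_{-3} f = -(8/3)x^4 + 32x^3 - 148x^2 + 312x - 260
D E_{-3} f = -(32/3)x^3 + 96x^2 - 296x + 312
D f = -(32/3)x^3 - 8x
∇ D f = -32x^2 + 32x - 56/3
Δ f = -(32/3)x^3 - 16x^2 - (56/3)x - 20/3
(D E_{-3} + ∇ D + Δ) f = -(64/3)x^3 + 48x^2 - (848/3)x + 860/3
((D + ∇) + (D E_{-3} + ∇ D + Δ)) f = -(128/3)x^3 + 64x^2 - (928/3)x + 880/3

g(x) = -(128/3)x^3 + 64x^2 - (928/3)x + 880/3


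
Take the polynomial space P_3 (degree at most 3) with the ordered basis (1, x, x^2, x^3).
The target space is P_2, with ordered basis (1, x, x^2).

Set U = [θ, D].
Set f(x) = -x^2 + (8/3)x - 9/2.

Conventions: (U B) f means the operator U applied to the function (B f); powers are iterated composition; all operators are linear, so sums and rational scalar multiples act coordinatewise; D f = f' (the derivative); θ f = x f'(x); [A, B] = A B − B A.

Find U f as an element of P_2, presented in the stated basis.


D f = -2x + 8/3
θ D f = -2x
θ f = -2x^2 + (8/3)x
D θ f = -4x + 8/3
[θ, D] f = 2x - 8/3

the result is g(x) = 2x - 8/3


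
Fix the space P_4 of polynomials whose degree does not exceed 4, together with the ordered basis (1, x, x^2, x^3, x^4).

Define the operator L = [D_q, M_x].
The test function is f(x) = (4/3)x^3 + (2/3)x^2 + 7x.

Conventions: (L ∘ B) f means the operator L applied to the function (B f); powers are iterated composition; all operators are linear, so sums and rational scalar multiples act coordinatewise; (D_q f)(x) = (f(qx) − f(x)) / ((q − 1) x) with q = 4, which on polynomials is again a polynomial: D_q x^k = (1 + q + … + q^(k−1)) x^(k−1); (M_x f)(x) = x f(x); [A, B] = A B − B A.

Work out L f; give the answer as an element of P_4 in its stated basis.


M_x f = (4/3)x^4 + (2/3)x^3 + 7x^2
D_q M_x f = (340/3)x^3 + 14x^2 + 35x
D_q f = 28x^2 + (10/3)x + 7
M_x D_q f = 28x^3 + (10/3)x^2 + 7x
[D_q, M_x] f = (256/3)x^3 + (32/3)x^2 + 28x

g(x) = (256/3)x^3 + (32/3)x^2 + 28x


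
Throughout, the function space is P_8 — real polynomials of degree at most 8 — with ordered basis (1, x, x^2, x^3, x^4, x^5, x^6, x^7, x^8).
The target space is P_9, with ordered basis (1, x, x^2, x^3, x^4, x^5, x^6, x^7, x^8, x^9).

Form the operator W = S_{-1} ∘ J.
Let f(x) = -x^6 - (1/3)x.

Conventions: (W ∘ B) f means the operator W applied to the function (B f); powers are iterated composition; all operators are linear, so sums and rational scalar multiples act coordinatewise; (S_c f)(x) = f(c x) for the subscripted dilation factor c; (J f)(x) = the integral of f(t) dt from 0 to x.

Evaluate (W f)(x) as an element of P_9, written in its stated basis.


J f = -(1/7)x^7 - (1/6)x^2
S_{-1} J f = (1/7)x^7 - (1/6)x^2

the result is g(x) = (1/7)x^7 - (1/6)x^2


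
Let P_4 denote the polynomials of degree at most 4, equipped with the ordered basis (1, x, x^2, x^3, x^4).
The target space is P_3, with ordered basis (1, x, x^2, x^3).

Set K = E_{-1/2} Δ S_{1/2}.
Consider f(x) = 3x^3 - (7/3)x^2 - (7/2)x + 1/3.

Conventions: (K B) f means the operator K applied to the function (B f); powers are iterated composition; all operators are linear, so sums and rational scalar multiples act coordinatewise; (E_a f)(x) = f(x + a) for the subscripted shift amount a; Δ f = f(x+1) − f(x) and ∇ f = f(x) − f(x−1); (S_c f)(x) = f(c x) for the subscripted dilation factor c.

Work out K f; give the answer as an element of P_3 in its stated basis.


S_{1/2} f = (3/8)x^3 - (7/12)x^2 - (7/4)x + 1/3
Δ S_{1/2} f = (9/8)x^2 - (1/24)x - 47/24
E_{-1/2} Δ S_{1/2} f = (9/8)x^2 - (7/6)x - 53/32

the result is g(x) = (9/8)x^2 - (7/6)x - 53/32


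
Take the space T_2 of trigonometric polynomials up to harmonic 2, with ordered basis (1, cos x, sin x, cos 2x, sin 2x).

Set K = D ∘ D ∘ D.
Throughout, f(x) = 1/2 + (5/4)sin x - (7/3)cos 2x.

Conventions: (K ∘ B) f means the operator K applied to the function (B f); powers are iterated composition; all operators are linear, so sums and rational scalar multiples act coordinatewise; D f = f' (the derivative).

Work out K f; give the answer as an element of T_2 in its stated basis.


g(x) = -(5/4)cos x - (56/3)sin 2x

D f = (5/4)cos x + (14/3)sin 2x
D D f = -(5/4)sin x + (28/3)cos 2x
D D D f = -(5/4)cos x - (56/3)sin 2x


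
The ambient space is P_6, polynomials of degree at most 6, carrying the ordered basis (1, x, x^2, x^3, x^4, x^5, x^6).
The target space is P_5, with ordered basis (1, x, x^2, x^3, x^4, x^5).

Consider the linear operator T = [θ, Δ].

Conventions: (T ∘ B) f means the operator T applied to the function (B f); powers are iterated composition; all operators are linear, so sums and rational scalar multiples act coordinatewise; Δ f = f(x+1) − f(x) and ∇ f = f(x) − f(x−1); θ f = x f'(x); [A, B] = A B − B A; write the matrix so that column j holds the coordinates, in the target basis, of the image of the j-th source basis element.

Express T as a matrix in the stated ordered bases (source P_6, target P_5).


image of 1: 0
image of x: -1
image of x^2: -2x - 2
image of x^3: -3x^2 - 6x - 3
image of x^4: -4x^3 - 12x^2 - 12x - 4
image of x^5: -5x^4 - 20x^3 - 30x^2 - 20x - 5
image of x^6: -6x^5 - 30x^4 - 60x^3 - 60x^2 - 30x - 6
each image's coordinates form column j of the matrix

the matrix is [[0, -1, -2, -3, -4, -5, -6]; [0, 0, -2, -6, -12, -20, -30]; [0, 0, 0, -3, -12, -30, -60]; [0, 0, 0, 0, -4, -20, -60]; [0, 0, 0, 0, 0, -5, -30]; [0, 0, 0, 0, 0, 0, -6]] (rows listed top to bottom)


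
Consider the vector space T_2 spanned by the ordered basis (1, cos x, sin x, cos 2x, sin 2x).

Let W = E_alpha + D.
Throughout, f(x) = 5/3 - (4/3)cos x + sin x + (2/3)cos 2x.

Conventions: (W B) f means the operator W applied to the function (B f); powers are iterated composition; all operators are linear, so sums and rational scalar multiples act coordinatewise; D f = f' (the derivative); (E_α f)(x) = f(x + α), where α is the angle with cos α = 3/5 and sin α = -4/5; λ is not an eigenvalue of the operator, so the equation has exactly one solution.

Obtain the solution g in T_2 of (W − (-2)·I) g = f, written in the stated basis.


g(x) = 5/9 - (55/102)cos x + (35/102)sin x + (86/303)cos 2x + (52/303)sin 2x

write g with unknown coordinates in the stated basis and equate coefficients in (W − (-2)·I) g = f
solving from the highest basis element down gives g = 5/9 - (55/102)cos x + (35/102)sin x + (86/303)cos 2x + (52/303)sin 2x
check: W g = 5/9 - (13/51)cos x + (16/51)sin x + (10/101)cos 2x - (104/303)sin 2x
so W g − (-2)·g = 5/3 - (4/3)cos x + sin x + (2/3)cos 2x = f ✓


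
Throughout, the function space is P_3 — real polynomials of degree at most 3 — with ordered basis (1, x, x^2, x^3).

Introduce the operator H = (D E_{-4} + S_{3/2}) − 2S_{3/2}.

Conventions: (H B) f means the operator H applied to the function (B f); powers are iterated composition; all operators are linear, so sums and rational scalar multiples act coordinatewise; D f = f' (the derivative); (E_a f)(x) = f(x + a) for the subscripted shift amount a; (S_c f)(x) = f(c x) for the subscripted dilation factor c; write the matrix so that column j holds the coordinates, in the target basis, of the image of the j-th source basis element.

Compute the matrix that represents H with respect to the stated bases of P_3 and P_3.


the matrix is [[-1, 1, -8, 48]; [0, -3/2, 2, -24]; [0, 0, -9/4, 3]; [0, 0, 0, -27/8]] (rows listed top to bottom)

image of 1: -1
image of x: -(3/2)x + 1
image of x^2: -(9/4)x^2 + 2x - 8
image of x^3: -(27/8)x^3 + 3x^2 - 24x + 48
each image's coordinates form column j of the matrix


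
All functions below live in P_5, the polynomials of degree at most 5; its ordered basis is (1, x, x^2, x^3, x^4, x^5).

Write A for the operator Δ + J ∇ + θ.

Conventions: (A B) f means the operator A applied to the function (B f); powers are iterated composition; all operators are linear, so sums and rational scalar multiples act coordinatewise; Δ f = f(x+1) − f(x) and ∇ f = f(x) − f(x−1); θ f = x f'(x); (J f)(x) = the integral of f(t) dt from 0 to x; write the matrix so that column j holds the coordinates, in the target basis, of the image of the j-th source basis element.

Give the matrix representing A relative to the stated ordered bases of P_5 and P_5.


image of 1: 0
image of x: 2x + 1
image of x^2: 3x^2 + x + 1
image of x^3: 4x^3 + (3/2)x^2 + 4x + 1
image of x^4: 5x^4 + 2x^3 + 8x^2 + 3x + 1
image of x^5: 6x^5 + (5/2)x^4 + (40/3)x^3 + (15/2)x^2 + 6x + 1
each image's coordinates form column j of the matrix

the matrix is [[0, 1, 1, 1, 1, 1]; [0, 2, 1, 4, 3, 6]; [0, 0, 3, 3/2, 8, 15/2]; [0, 0, 0, 4, 2, 40/3]; [0, 0, 0, 0, 5, 5/2]; [0, 0, 0, 0, 0, 6]] (rows listed top to bottom)


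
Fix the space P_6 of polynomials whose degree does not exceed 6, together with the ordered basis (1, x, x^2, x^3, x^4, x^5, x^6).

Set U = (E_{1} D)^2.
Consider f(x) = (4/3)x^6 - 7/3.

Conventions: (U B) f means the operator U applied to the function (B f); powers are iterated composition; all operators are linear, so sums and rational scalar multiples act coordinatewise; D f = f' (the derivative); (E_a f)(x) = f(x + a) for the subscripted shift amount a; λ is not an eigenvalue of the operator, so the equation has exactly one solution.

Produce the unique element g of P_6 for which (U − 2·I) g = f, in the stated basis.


the image equals g(x) = -(2/3)x^6 - 10x^4 - 80x^3 - 300x^2 - 800x - 7073/6

write g with unknown coordinates in the stated basis and equate coefficients in (U − 2·I) g = f
solving from the highest basis element down gives g = -(2/3)x^6 - 10x^4 - 80x^3 - 300x^2 - 800x - 7073/6
check: U g = -20x^4 - 160x^3 - 600x^2 - 1600x - 2360
so U g − 2·g = (4/3)x^6 - 7/3 = f ✓


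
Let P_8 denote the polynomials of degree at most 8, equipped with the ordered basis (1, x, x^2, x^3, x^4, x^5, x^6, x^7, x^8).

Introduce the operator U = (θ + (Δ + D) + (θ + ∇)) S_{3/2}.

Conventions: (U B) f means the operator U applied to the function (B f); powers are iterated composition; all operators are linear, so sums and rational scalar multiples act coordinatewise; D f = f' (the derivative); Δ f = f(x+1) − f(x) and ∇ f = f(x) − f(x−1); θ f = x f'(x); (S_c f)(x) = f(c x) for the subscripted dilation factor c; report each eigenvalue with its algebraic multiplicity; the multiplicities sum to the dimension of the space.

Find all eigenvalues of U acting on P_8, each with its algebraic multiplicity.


λ = 0 (multiplicity 1), λ = 3 (multiplicity 1), λ = 9 (multiplicity 1), λ = 81/4 (multiplicity 1), λ = 81/2 (multiplicity 1), λ = 1215/16 (multiplicity 1), λ = 2187/16 (multiplicity 1), λ = 15309/64 (multiplicity 1), λ = 6561/16 (multiplicity 1)

image of 1: 0
image of x: 3x + 9/2
image of x^2: 9x^2 + (27/2)x
image of x^3: (81/4)x^3 + (243/8)x^2 + 27/4
image of x^4: (81/2)x^4 + (243/4)x^3 + (81/2)x
image of x^5: (1215/16)x^5 + (3645/32)x^4 + (1215/8)x^2 + 243/16
image of x^6: (2187/16)x^6 + (6561/32)x^5 + (3645/8)x^3 + (2187/16)x
image of x^7: (15309/64)x^7 + (45927/128)x^6 + (76545/64)x^4 + (45927/64)x^2 + 2187/64
image of x^8: (6561/16)x^8 + (19683/32)x^7 + (45927/16)x^5 + (45927/16)x^3 + (6561/16)x
the matrix is upper triangular; its diagonal is (0, 3, 9, 81/4, 81/2, 1215/16, 2187/16, 15309/64, 6561/16)
for a triangular matrix the eigenvalues are the diagonal entries, with algebraic multiplicity their repetition count


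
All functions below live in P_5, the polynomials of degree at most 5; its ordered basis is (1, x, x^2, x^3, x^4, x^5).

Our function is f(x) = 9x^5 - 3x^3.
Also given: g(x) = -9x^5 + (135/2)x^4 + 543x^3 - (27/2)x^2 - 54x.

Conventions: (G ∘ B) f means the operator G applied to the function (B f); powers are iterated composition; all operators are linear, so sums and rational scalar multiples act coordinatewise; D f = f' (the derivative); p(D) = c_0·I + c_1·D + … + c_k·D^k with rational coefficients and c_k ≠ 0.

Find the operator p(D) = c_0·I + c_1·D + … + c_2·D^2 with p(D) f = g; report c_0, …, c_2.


p(D) = -I + (3/2)·D + 3·D^2, i.e. c_0 = -1, c_1 = 3/2, c_2 = 3

D^0 f = 9x^5 - 3x^3
D^1 f = 45x^4 - 9x^2
D^2 f = 180x^3 - 18x
matching coefficients of g against c_0 f + c_1 Df + … from the top degree down determines the c_i
solution: c_0 = -1, c_1 = 3/2, c_2 = 3


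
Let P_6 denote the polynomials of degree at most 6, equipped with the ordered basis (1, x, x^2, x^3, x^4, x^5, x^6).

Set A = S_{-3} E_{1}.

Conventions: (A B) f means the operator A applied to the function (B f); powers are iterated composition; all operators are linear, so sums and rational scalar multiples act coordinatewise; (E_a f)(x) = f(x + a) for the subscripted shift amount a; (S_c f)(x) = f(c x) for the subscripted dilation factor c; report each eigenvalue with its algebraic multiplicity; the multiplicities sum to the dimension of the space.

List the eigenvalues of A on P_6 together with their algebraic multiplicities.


image of 1: 1
image of x: -3x + 1
image of x^2: 9x^2 - 6x + 1
image of x^3: -27x^3 + 27x^2 - 9x + 1
image of x^4: 81x^4 - 108x^3 + 54x^2 - 12x + 1
image of x^5: -243x^5 + 405x^4 - 270x^3 + 90x^2 - 15x + 1
image of x^6: 729x^6 - 1458x^5 + 1215x^4 - 540x^3 + 135x^2 - 18x + 1
the matrix is upper triangular; its diagonal is (1, -3, 9, -27, 81, -243, 729)
for a triangular matrix the eigenvalues are the diagonal entries, with algebraic multiplicity their repetition count

λ = -243 (multiplicity 1), λ = -27 (multiplicity 1), λ = -3 (multiplicity 1), λ = 1 (multiplicity 1), λ = 9 (multiplicity 1), λ = 81 (multiplicity 1), λ = 729 (multiplicity 1)


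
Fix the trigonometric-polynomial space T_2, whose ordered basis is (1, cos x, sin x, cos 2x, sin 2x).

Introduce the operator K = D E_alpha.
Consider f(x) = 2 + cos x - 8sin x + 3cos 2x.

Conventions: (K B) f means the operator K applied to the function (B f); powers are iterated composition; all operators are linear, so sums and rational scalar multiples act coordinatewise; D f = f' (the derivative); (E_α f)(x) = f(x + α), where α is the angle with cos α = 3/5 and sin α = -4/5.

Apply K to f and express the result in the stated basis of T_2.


g(x) = -4cos x - 7sin x + (144/25)cos 2x + (42/25)sin 2x

E_alpha f = 2 + 7cos x - 4sin x - (21/25)cos 2x + (72/25)sin 2x
D E_alpha f = -4cos x - 7sin x + (144/25)cos 2x + (42/25)sin 2x


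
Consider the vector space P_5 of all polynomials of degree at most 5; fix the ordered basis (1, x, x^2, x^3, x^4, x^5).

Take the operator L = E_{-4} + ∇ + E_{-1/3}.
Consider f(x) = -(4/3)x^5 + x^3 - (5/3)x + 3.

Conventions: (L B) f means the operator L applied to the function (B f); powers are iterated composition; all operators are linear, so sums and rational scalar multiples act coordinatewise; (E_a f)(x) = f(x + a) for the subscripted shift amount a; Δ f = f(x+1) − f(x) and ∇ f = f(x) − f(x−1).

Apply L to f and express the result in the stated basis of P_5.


the result is g(x) = -(8/3)x^5 + (200/9)x^4 - (5386/27)x^3 + (67270/81)x^2 - (402914/243)x + 956830/729

E_{-4} f = -(4/3)x^5 + (80/3)x^4 - (637/3)x^3 + (2524/3)x^2 - (4981/3)x + 1311
∇ f = -(20/3)x^4 + (40/3)x^3 - (31/3)x^2 + (11/3)x - 2
E_{-1/3} f = -(4/3)x^5 + (20/9)x^4 - (13/27)x^3 - (41/81)x^2 - (344/243)x + 2569/729
(E_{-4} + ∇ + E_{-1/3}) f = -(8/3)x^5 + (200/9)x^4 - (5386/27)x^3 + (67270/81)x^2 - (402914/243)x + 956830/729


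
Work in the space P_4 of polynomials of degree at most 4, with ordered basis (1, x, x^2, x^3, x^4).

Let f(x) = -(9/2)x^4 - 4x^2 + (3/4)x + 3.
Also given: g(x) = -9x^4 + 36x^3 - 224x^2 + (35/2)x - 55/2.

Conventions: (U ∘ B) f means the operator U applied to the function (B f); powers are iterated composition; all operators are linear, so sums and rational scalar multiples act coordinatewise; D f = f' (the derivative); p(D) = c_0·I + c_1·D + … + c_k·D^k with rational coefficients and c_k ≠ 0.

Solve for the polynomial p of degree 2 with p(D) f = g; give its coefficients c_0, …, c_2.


c_0 = 2, c_1 = -2, c_2 = 4

D^0 f = -(9/2)x^4 - 4x^2 + (3/4)x + 3
D^1 f = -18x^3 - 8x + 3/4
D^2 f = -54x^2 - 8
matching coefficients of g against c_0 f + c_1 Df + … from the top degree down determines the c_i
solution: c_0 = 2, c_1 = -2, c_2 = 4


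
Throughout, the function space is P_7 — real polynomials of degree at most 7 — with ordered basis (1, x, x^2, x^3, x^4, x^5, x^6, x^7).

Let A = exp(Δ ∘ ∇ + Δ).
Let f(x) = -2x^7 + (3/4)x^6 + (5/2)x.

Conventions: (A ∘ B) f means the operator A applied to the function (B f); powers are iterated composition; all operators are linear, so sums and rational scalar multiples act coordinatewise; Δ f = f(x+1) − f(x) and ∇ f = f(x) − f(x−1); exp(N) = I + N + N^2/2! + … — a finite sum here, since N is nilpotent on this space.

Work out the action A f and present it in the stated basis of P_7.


the result is g(x) = -2x^7 - (53/4)x^6 - (327/2)x^5 - 725x^4 - 3545x^3 - (34911/4)x^2 - (33137/2)x - 50505/4

order-1 term: -14x^6 - (243/2)x^5 - (145/4)x^4 - 195x^3 - (33/4)x^2 - (75/2)x + 11/4
order-2 term: -42x^5 - (2475/4)x^4 - 2035x^3 - (6165/4)x^2 - (3823/2)x - 1059/4
order-3 term: -70x^4 - 1245x^3 - (11775/2)x^2 - (16335/2)x - 6979/2
order-4 term: -70x^3 - (4995/4)x^2 - 5815x - 27285/4
order-5 term: -42x^2 - (1251/2)x - 7705/4
order-6 term: -14x - 501/4
order-7 term: -2
the series for exp(Δ ∘ ∇ + Δ) f terminates at order 7
exp(Δ ∘ ∇ + Δ) f = -2x^7 - (53/4)x^6 - (327/2)x^5 - 725x^4 - 3545x^3 - (34911/4)x^2 - (33137/2)x - 50505/4


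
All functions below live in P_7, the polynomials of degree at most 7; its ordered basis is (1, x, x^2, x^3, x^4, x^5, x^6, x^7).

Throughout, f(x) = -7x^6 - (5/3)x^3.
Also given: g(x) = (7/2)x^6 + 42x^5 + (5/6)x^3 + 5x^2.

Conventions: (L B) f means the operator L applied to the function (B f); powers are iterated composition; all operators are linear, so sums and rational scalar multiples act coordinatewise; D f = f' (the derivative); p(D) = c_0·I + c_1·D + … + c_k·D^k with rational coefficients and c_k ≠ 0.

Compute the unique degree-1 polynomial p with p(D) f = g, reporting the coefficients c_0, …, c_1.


D^0 f = -7x^6 - (5/3)x^3
D^1 f = -42x^5 - 5x^2
matching coefficients of g against c_0 f + c_1 Df + … from the top degree down determines the c_i
solution: c_0 = -1/2, c_1 = -1

p(D) = -(1/2)·I − D, i.e. c_0 = -1/2, c_1 = -1


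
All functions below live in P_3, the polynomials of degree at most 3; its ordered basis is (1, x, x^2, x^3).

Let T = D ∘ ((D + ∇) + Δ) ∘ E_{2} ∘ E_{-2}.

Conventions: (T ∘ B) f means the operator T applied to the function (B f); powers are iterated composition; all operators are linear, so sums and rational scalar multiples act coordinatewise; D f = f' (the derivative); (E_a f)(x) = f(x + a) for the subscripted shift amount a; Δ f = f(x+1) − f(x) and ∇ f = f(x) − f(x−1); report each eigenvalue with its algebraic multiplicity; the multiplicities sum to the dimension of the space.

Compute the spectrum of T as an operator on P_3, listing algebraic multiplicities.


image of 1: 0
image of x: 0
image of x^2: 6
image of x^3: 18x
the matrix is upper triangular; its diagonal is (0, 0, 0, 0)
for a triangular matrix the eigenvalues are the diagonal entries, with algebraic multiplicity their repetition count

λ = 0 (multiplicity 4)


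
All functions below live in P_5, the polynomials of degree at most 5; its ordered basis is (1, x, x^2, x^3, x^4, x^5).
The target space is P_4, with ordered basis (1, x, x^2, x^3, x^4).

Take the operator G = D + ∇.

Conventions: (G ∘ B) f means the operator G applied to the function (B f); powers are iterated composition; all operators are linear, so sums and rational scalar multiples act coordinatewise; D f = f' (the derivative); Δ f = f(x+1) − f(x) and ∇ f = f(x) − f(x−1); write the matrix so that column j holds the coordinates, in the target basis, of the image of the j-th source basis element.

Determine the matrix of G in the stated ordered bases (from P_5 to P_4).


image of 1: 0
image of x: 2
image of x^2: 4x - 1
image of x^3: 6x^2 - 3x + 1
image of x^4: 8x^3 - 6x^2 + 4x - 1
image of x^5: 10x^4 - 10x^3 + 10x^2 - 5x + 1
each image's coordinates form column j of the matrix

the matrix is [[0, 2, -1, 1, -1, 1]; [0, 0, 4, -3, 4, -5]; [0, 0, 0, 6, -6, 10]; [0, 0, 0, 0, 8, -10]; [0, 0, 0, 0, 0, 10]] (rows listed top to bottom)


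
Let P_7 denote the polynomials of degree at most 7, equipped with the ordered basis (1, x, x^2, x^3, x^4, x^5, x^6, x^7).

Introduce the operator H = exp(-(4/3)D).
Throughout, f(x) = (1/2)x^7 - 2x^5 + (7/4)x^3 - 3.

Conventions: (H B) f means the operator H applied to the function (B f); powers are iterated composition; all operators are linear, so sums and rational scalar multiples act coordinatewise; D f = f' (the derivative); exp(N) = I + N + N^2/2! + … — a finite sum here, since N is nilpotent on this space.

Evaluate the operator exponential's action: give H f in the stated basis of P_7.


the result is g(x) = (1/2)x^7 - (14/3)x^6 + (50/3)x^5 - (760/27)x^4 + (6967/324)x^3 - (311/81)x^2 - (1900/729)x - 5393/2187

order-1 term: -(14/3)x^6 + (40/3)x^4 - 7x^2
order-2 term: (56/3)x^5 - (320/9)x^3 + (28/3)x
order-3 term: -(1120/27)x^4 + (1280/27)x^2 - 112/27
order-4 term: (4480/81)x^3 - (2560/81)x
order-5 term: -(3584/81)x^2 + 2048/243
order-6 term: (14336/729)x
order-7 term: -8192/2187
the series for exp(-(4/3)D) f terminates at order 7
exp(-(4/3)D) f = (1/2)x^7 - (14/3)x^6 + (50/3)x^5 - (760/27)x^4 + (6967/324)x^3 - (311/81)x^2 - (1900/729)x - 5393/2187


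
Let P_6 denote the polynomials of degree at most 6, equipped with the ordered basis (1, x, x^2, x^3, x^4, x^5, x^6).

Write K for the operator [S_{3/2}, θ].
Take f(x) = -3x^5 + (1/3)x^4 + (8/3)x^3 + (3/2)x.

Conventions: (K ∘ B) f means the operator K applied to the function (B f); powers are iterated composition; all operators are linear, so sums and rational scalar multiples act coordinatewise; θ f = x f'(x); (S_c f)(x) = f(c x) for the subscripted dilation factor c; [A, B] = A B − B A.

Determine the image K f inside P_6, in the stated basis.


θ f = -15x^5 + (4/3)x^4 + 8x^3 + (3/2)x
S_{3/2} θ f = -(3645/32)x^5 + (27/4)x^4 + 27x^3 + (9/4)x
S_{3/2} f = -(729/32)x^5 + (27/16)x^4 + 9x^3 + (9/4)x
θ S_{3/2} f = -(3645/32)x^5 + (27/4)x^4 + 27x^3 + (9/4)x
[S_{3/2}, θ] f = 0

the image equals g(x) = 0


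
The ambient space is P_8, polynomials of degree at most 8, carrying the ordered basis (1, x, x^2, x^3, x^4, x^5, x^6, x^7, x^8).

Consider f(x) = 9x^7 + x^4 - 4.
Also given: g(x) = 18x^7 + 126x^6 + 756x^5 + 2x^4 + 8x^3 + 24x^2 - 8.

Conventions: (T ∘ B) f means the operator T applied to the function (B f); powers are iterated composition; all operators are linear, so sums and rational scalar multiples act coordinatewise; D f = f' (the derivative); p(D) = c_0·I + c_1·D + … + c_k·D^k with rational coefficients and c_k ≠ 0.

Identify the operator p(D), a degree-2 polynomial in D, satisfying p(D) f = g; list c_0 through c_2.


D^0 f = 9x^7 + x^4 - 4
D^1 f = 63x^6 + 4x^3
D^2 f = 378x^5 + 12x^2
matching coefficients of g against c_0 f + c_1 Df + … from the top degree down determines the c_i
solution: c_0 = 2, c_1 = 2, c_2 = 2

p(D) = 2·I + 2·D + 2·D^2, i.e. c_0 = 2, c_1 = 2, c_2 = 2


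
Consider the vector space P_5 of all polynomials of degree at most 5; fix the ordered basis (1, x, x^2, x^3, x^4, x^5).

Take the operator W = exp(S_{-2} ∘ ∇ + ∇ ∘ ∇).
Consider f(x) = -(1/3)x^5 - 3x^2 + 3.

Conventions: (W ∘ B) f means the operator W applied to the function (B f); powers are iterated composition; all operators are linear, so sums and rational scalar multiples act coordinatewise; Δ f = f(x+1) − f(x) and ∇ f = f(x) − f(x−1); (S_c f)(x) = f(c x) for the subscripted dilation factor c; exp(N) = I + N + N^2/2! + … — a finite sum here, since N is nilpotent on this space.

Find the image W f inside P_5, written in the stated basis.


the result is g(x) = -(1/3)x^5 - (80/3)x^4 + (1180/3)x^3 + (5011/3)x^2 + 252x - 637/3

order-1 term: -(80/3)x^4 - (100/3)x^3 + (20/3)x^2 - (44/3)x + 20/3
order-2 term: (1280/3)x^3 - 40x^2 + (640/3)x - 94
order-3 term: (5120/3)x^2 + 1760x - 1960/3
order-4 term: -(5120/3)x + 2600/3
order-5 term: -1024/3
the series for exp(S_{-2} ∘ ∇ + ∇ ∘ ∇) f terminates at order 5
exp(S_{-2} ∘ ∇ + ∇ ∘ ∇) f = -(1/3)x^5 - (80/3)x^4 + (1180/3)x^3 + (5011/3)x^2 + 252x - 637/3
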